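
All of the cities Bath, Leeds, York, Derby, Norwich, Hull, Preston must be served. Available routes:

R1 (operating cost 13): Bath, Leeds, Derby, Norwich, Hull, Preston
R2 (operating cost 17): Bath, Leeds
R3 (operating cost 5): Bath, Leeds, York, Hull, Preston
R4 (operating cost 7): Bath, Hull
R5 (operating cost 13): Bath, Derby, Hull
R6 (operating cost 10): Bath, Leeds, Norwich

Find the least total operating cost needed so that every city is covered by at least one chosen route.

R1, R3 cover every city at operating cost 13 + 5 = 18.
Any cover uses at least 2 routes; among all covering selections none totals below 18.

18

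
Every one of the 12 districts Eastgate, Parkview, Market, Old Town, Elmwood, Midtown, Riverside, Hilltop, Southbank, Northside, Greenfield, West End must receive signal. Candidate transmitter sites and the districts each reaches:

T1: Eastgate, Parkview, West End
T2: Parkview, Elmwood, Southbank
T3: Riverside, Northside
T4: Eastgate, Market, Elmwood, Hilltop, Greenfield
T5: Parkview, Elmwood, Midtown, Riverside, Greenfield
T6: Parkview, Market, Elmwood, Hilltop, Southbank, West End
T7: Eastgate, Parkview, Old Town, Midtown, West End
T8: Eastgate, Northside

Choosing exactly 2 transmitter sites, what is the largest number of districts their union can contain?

9

Choosing T4, T7 covers {Eastgate, Parkview, Market, Old Town, Elmwood, Midtown, Hilltop, Greenfield, West End} — 9 districts.
No choice of 2 transmitter sites does better; here Riverside, Southbank, Northside are left uncovered.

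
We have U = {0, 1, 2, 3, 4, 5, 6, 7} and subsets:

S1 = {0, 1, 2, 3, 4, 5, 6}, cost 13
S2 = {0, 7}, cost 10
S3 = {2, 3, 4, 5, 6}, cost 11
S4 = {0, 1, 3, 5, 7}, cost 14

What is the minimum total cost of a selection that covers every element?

23

S1, S2 cover every element at cost 13 + 10 = 23.
Any cover uses at least 2 sets; among all covering selections none totals below 23.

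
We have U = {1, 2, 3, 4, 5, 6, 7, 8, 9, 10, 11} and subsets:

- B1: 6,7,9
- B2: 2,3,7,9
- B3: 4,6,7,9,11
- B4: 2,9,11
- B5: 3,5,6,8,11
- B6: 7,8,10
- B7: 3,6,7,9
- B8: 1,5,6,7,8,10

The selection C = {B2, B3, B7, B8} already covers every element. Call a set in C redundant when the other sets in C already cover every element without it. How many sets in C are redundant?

1

Drop B2: 2 uncovered — not redundant.
Drop B3: 4, 11 uncovered — not redundant.
Drop B7: the rest still cover every element — redundant.
Drop B8: 1, 5, 8, 10 uncovered — not redundant.
1 redundant: B7.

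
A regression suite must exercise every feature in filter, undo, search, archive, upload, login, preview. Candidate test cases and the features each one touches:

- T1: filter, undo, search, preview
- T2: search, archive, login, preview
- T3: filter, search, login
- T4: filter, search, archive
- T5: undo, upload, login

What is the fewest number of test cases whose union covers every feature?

3

T1, T2, T5 together cover {filter, undo, search, archive, upload, login, preview} — every feature.
No 2 of the 5 test cases cover everything (all 10 pairs fall short), so 3 is minimum.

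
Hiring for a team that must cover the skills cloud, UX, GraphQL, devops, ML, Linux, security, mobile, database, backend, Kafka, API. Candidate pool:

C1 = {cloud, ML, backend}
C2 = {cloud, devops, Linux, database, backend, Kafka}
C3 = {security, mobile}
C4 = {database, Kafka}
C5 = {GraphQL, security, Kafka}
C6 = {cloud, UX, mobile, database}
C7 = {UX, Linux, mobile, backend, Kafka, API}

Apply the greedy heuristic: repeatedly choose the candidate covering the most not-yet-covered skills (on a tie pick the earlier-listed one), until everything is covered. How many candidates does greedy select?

4

Pick 1: C2 covers 6 new skills (cloud, devops, Linux, database, backend, Kafka).
Pick 2: C7 covers 3 new skills (UX, mobile, API).
Pick 3: C5 covers 2 new skills (GraphQL, security).
Pick 4: C1 covers 1 new skills (ML).
Greedy uses 4 candidates.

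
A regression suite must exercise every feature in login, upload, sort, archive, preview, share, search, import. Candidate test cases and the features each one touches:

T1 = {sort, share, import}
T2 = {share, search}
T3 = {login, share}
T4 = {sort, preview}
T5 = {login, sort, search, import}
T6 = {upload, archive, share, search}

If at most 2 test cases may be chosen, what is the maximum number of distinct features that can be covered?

Choosing T5, T6 covers {login, upload, sort, archive, share, search, import} — 7 features.
No choice of 2 test cases does better; here preview is left uncovered.

7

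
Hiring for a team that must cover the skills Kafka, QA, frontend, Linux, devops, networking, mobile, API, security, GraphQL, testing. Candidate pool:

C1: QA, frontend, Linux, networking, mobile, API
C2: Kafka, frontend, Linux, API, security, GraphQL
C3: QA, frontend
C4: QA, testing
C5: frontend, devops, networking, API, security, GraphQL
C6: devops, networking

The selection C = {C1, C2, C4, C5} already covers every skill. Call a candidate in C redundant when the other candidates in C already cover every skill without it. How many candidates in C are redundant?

0

Drop C1: mobile uncovered — not redundant.
Drop C2: Kafka uncovered — not redundant.
Drop C4: testing uncovered — not redundant.
Drop C5: devops uncovered — not redundant.
None of the candidates in C is redundant.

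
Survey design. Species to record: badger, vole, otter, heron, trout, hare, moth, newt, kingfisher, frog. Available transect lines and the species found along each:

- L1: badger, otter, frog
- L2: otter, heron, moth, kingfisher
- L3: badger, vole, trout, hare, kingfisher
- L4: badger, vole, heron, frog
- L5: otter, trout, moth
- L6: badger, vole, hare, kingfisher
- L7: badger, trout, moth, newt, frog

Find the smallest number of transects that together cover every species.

L2, L3, L7 together cover {badger, vole, otter, heron, trout, hare, moth, newt, kingfisher, frog} — every species.
No 2 of the 7 transects cover everything (all 21 pairs fall short), so 3 is minimum.

3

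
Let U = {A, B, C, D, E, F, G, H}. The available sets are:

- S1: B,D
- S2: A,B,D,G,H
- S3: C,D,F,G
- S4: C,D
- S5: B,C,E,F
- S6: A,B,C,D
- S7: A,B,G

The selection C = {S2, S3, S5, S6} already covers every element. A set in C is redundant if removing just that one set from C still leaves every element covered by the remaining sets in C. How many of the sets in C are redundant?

2

Drop S2: H uncovered — not redundant.
Drop S3: the rest still cover every element — redundant.
Drop S5: E uncovered — not redundant.
Drop S6: the rest still cover every element — redundant.
2 redundant: S3, S6.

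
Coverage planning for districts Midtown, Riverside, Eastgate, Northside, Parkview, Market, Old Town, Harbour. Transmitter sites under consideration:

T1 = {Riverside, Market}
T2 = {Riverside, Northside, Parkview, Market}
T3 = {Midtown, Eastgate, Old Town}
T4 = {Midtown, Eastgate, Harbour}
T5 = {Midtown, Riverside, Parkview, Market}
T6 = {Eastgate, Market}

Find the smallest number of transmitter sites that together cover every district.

3

T2, T3, T4 together cover {Midtown, Riverside, Eastgate, Northside, Parkview, Market, Old Town, Harbour} — every district.
No 2 of the 6 transmitter sites cover everything (all 15 pairs fall short), so 3 is minimum.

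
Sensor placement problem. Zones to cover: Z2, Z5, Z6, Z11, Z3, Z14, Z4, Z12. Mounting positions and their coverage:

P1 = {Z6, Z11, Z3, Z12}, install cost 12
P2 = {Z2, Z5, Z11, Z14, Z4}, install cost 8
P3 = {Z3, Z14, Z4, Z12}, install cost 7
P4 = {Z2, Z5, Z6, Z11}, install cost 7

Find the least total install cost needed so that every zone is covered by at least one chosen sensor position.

14

P3, P4 cover every zone at install cost 7 + 7 = 14.
Any cover uses at least 2 sensor positions; among all covering selections none totals below 14.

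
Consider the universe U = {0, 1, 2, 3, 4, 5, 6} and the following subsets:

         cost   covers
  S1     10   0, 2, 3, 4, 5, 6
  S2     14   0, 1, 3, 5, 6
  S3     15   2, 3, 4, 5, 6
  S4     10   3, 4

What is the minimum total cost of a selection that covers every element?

S1, S2 cover every element at cost 10 + 14 = 24.
Any cover uses at least 2 sets; among all covering selections none totals below 24.

24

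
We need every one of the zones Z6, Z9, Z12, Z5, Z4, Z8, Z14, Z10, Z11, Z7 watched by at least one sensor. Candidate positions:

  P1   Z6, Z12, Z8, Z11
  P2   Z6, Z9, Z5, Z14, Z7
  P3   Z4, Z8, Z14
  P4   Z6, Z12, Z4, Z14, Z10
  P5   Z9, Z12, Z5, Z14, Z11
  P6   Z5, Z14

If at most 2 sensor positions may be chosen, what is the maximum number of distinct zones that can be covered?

8

Choosing P1, P2 covers {Z6, Z9, Z12, Z5, Z8, Z14, Z11, Z7} — 8 zones.
No choice of 2 sensor positions does better; here Z4, Z10 are left uncovered.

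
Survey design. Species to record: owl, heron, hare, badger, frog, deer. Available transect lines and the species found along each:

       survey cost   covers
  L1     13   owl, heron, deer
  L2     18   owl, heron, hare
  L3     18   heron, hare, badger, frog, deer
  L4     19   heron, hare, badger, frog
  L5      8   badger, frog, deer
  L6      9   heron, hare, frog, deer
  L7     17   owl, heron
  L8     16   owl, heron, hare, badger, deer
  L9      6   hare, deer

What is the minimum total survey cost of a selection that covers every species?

24

L5, L8 cover every species at survey cost 8 + 16 = 24.
Any cover uses at least 2 transects; among all covering selections none totals below 24.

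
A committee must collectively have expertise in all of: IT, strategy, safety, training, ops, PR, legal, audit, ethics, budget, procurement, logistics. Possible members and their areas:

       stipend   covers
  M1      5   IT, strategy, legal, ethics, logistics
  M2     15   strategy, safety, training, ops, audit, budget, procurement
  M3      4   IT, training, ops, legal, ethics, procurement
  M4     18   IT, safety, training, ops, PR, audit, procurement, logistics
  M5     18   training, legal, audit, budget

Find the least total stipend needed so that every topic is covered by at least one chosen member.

37

M2, M3, M4 cover every topic at stipend 15 + 4 + 18 = 37.
Any cover uses at least 3 members; among all covering selections none totals below 37.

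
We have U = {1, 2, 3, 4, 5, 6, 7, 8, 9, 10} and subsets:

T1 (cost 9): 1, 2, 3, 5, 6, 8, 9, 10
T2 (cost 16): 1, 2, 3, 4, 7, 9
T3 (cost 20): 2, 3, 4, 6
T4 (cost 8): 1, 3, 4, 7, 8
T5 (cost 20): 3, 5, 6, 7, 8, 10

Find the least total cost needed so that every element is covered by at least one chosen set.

17

T1, T4 cover every element at cost 9 + 8 = 17.
Any cover uses at least 2 sets; among all covering selections none totals below 17.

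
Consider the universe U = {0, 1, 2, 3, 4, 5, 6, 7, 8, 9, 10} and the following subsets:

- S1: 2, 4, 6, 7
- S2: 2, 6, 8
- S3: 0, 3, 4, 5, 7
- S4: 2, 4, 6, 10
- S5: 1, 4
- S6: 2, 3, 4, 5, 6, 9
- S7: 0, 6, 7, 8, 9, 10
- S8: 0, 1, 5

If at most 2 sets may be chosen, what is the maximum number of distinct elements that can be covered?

10

Choosing S6, S7 covers {0, 2, 3, 4, 5, 6, 7, 8, 9, 10} — 10 elements.
No choice of 2 sets does better; here 1 is left uncovered.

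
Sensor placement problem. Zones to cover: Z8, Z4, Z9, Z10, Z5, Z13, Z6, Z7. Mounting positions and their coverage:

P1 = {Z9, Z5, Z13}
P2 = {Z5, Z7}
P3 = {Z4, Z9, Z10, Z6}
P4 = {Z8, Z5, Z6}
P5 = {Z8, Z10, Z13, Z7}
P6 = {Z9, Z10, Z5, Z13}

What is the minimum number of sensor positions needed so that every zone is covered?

P1, P3, P5 together cover {Z8, Z4, Z9, Z10, Z5, Z13, Z6, Z7} — every zone.
No 2 of the 6 sensor positions cover everything (all 15 pairs fall short), so 3 is minimum.

3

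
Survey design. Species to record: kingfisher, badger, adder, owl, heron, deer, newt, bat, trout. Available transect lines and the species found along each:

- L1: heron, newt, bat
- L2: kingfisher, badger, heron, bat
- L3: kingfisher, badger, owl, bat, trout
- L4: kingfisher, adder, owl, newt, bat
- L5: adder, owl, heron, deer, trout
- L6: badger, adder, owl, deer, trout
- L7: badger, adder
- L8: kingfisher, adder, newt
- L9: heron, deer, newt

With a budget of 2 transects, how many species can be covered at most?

Choosing L1, L6 covers {badger, adder, owl, heron, deer, newt, bat, trout} — 8 species.
No choice of 2 transects does better; here kingfisher is left uncovered.

8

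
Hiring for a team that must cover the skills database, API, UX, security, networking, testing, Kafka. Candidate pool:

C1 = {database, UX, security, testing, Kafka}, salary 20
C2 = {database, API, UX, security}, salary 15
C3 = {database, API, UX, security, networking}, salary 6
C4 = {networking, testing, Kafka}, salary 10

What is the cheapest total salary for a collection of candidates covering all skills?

C3, C4 cover every skill at salary 6 + 10 = 16.
Any cover uses at least 2 candidates; among all covering selections none totals below 16.

16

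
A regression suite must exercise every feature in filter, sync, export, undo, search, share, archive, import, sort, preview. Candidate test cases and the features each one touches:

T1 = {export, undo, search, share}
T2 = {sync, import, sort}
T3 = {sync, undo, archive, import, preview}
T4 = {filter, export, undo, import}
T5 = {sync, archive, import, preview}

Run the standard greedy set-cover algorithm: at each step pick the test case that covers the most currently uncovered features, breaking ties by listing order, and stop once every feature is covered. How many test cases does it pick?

4

Pick 1: T3 covers 5 new features (sync, undo, archive, import, preview).
Pick 2: T1 covers 3 new features (export, search, share).
Pick 3: T2 covers 1 new features (sort).
Pick 4: T4 covers 1 new features (filter).
Greedy uses 4 test cases.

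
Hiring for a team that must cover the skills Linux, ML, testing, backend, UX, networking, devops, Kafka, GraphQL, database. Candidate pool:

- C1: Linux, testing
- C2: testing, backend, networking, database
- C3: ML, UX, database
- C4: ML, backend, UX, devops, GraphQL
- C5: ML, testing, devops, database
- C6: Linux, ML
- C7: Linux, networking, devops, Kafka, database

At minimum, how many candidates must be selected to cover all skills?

3

C1, C4, C7 together cover {Linux, ML, testing, backend, UX, networking, devops, Kafka, GraphQL, database} — every skill.
No 2 of the 7 candidates cover everything (all 21 pairs fall short), so 3 is minimum.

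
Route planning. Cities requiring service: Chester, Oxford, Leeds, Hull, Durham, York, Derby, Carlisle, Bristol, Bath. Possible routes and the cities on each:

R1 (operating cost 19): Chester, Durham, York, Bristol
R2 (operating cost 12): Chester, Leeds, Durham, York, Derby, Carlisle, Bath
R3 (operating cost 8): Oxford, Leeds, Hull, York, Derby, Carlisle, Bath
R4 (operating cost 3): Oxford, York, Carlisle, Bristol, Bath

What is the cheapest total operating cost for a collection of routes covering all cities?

R2, R3, R4 cover every city at operating cost 12 + 8 + 3 = 23.
Any cover uses at least 2 routes; among all covering selections none totals below 23.

23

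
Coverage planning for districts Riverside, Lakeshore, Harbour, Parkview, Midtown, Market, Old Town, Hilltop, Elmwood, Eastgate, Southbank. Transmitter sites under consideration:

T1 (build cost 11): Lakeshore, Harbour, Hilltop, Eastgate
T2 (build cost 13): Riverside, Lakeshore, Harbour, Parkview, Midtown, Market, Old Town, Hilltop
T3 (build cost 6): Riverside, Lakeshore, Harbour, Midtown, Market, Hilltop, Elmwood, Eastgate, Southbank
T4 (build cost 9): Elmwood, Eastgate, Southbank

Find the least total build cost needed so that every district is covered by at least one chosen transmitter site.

19

T2, T3 cover every district at build cost 13 + 6 = 19.
Any cover uses at least 2 transmitter sites; among all covering selections none totals below 19.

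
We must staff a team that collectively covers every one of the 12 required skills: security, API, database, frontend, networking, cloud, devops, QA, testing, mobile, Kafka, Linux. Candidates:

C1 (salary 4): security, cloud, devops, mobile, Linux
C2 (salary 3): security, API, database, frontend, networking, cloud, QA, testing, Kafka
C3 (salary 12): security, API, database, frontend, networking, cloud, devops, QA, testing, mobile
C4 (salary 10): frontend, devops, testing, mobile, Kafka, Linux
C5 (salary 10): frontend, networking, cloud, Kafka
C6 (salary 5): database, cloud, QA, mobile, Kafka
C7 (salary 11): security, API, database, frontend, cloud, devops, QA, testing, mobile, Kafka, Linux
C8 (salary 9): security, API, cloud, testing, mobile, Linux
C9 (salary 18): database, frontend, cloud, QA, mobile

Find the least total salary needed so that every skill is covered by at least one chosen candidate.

C1, C2 cover every skill at salary 4 + 3 = 7.
Any cover uses at least 2 candidates; among all covering selections none totals below 7.

7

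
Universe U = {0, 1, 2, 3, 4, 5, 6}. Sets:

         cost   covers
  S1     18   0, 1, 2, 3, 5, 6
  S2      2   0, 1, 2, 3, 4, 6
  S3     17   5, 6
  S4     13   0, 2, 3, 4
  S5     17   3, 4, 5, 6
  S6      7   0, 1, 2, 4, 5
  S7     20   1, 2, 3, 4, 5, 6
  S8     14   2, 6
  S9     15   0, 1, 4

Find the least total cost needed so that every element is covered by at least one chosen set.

S2, S6 cover every element at cost 2 + 7 = 9.
Any cover uses at least 2 sets; among all covering selections none totals below 9.

9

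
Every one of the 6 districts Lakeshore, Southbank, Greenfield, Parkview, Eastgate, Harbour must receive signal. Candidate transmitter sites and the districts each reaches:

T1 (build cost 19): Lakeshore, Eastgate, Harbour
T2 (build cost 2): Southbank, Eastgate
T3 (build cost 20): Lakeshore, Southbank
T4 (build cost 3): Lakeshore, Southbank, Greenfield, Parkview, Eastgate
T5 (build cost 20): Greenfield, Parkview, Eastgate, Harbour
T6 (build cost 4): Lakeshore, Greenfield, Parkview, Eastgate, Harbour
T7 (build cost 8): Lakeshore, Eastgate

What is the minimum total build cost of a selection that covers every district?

T2, T6 cover every district at build cost 2 + 4 = 6.
Any cover uses at least 2 transmitter sites; among all covering selections none totals below 6.

6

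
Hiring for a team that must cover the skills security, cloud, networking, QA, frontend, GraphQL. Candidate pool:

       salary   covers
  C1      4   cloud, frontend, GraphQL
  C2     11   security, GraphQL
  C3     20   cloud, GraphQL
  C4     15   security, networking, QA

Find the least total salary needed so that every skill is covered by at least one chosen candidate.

C1, C4 cover every skill at salary 4 + 15 = 19.
Any cover uses at least 2 candidates; among all covering selections none totals below 19.

19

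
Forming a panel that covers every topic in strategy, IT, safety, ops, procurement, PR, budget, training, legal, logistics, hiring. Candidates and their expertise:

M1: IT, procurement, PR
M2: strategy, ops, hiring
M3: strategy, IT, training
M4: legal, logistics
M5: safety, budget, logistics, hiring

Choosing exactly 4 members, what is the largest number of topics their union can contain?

10

Choosing M1, M2, M3, M5 covers {strategy, IT, safety, ops, procurement, PR, budget, training, logistics, hiring} — 10 topics.
No choice of 4 members does better; here legal is left uncovered.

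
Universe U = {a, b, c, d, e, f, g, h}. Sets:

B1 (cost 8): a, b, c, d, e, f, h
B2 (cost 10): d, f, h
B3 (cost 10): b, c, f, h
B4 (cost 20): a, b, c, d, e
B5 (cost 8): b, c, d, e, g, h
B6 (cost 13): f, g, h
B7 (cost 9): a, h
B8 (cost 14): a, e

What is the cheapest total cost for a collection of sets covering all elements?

B1, B5 cover every element at cost 8 + 8 = 16.
Any cover uses at least 2 sets; among all covering selections none totals below 16.

16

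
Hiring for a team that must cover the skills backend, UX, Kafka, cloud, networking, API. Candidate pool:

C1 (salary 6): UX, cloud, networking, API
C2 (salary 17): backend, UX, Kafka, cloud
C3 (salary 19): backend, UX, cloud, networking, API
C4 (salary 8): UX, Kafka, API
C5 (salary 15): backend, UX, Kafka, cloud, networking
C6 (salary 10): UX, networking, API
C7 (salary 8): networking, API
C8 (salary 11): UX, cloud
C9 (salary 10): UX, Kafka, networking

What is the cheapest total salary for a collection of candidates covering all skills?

21

C1, C5 cover every skill at salary 6 + 15 = 21.
Any cover uses at least 2 candidates; among all covering selections none totals below 21.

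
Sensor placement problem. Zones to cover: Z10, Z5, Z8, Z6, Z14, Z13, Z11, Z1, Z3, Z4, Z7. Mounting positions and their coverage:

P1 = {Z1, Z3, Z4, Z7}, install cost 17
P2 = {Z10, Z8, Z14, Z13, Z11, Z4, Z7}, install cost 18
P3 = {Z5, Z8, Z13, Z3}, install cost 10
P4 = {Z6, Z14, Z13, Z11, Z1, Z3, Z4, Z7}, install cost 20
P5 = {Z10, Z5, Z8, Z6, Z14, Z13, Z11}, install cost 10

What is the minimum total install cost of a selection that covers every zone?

P1, P5 cover every zone at install cost 17 + 10 = 27.
Any cover uses at least 2 sensor positions; among all covering selections none totals below 27.

27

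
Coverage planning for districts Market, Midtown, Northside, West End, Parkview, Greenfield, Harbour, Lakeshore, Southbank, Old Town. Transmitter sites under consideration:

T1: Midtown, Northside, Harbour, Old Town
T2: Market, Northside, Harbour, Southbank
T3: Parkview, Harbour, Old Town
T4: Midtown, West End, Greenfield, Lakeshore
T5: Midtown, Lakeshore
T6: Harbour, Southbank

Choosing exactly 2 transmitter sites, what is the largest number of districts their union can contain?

8

Choosing T2, T4 covers {Market, Midtown, Northside, West End, Greenfield, Harbour, Lakeshore, Southbank} — 8 districts.
No choice of 2 transmitter sites does better; here Parkview, Old Town are left uncovered.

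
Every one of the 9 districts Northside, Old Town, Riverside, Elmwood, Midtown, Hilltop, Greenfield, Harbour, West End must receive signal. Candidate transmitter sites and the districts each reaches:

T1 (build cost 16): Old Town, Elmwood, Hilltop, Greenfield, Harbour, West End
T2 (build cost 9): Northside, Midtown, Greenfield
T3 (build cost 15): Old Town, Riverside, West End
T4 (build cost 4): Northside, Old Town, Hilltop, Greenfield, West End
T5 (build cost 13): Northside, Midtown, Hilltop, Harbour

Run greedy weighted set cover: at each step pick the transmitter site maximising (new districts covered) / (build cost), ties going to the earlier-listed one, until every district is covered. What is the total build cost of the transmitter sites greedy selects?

48

Pick 1: T4 adds 5 new (Northside, Old Town, Hilltop, Greenfield, West End) at build cost 4 (ratio 5/4).
Pick 2: T5 adds 2 new (Midtown, Harbour) at build cost 13 (ratio 2/13).
Pick 3: T3 adds 1 new (Riverside) at build cost 15 (ratio 1/15).
Pick 4: T1 adds 1 new (Elmwood) at build cost 16 (ratio 1/16).
Greedy total build cost: 4 + 13 + 15 + 16 = 48. (The true optimum is 40, so greedy overshoots here.)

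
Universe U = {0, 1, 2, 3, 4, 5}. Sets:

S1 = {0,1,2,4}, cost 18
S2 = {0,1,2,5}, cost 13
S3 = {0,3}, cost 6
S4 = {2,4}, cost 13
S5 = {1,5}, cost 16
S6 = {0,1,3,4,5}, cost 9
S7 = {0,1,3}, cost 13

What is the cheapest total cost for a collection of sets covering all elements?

22

S2, S6 cover every element at cost 13 + 9 = 22.
Any cover uses at least 2 sets; among all covering selections none totals below 22.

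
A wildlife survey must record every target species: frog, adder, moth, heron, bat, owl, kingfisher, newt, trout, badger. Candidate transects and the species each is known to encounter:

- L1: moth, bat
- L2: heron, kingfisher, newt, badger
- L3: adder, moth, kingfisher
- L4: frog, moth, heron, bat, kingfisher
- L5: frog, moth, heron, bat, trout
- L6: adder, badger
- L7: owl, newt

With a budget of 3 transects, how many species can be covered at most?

Choosing L2, L3, L5 covers {frog, adder, moth, heron, bat, kingfisher, newt, trout, badger} — 9 species.
No choice of 3 transects does better; here owl is left uncovered.

9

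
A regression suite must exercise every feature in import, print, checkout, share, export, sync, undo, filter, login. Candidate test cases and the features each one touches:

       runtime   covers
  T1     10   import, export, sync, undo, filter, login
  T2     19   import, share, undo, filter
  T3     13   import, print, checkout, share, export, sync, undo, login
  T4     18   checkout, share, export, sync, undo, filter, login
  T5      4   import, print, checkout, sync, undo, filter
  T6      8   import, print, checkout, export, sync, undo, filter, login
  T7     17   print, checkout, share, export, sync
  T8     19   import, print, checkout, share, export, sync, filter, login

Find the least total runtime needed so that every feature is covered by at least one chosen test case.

17

T3, T5 cover every feature at runtime 13 + 4 = 17.
Any cover uses at least 2 test cases; among all covering selections none totals below 17.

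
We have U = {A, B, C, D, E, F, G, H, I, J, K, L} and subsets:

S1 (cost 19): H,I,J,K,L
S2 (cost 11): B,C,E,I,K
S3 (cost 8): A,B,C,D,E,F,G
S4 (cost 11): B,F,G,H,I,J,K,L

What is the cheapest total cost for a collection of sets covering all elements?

S3, S4 cover every element at cost 8 + 11 = 19.
Any cover uses at least 2 sets; among all covering selections none totals below 19.

19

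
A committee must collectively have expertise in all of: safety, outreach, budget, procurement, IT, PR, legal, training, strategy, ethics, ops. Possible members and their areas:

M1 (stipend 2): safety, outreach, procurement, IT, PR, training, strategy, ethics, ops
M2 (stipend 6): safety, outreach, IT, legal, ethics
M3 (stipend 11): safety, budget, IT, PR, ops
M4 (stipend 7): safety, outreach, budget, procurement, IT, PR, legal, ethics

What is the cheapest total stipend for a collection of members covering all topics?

9

M1, M4 cover every topic at stipend 2 + 7 = 9.
Any cover uses at least 2 members; among all covering selections none totals below 9.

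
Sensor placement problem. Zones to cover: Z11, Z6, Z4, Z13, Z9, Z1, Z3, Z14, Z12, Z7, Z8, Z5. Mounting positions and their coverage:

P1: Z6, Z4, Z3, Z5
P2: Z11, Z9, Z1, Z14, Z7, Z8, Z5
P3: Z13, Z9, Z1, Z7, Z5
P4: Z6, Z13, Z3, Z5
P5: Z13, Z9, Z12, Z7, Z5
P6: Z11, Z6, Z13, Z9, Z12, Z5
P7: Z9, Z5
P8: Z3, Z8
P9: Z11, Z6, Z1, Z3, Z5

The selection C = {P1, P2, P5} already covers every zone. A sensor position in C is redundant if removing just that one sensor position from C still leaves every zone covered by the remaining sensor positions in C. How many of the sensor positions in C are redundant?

Drop P1: Z6, Z4, Z3 uncovered — not redundant.
Drop P2: Z11, Z1, Z14, Z8 uncovered — not redundant.
Drop P5: Z13, Z12 uncovered — not redundant.
None of the sensor positions in C is redundant.

0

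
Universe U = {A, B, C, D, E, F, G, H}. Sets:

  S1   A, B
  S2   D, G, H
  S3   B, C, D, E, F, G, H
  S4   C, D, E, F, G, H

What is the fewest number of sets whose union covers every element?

S1, S3 together cover {A, B, C, D, E, F, G, H} — every element.
No single set contains all 8 elements, so 2 is optimal.

2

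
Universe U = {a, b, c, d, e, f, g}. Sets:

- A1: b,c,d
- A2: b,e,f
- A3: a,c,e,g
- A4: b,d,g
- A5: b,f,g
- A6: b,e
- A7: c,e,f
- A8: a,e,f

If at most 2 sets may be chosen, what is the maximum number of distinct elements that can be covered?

6

Choosing A1, A3 covers {a, b, c, d, e, g} — 6 elements.
No choice of 2 sets does better; here f is left uncovered.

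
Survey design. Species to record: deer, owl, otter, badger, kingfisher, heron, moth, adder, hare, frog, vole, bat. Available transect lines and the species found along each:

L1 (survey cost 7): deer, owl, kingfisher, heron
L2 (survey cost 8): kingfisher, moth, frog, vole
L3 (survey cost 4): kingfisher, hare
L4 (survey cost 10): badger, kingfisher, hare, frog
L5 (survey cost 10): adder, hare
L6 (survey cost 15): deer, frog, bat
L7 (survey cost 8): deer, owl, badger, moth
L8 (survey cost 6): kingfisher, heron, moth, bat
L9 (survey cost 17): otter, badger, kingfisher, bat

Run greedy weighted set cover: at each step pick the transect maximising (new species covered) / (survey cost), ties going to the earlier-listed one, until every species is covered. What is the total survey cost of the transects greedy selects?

Pick 1: L8 adds 4 new (kingfisher, heron, moth, bat) at survey cost 6 (ratio 4/6).
Pick 2: L7 adds 3 new (deer, owl, badger) at survey cost 8 (ratio 3/8).
Pick 3: L2 adds 2 new (frog, vole) at survey cost 8 (ratio 2/8).
Pick 4: L3 adds 1 new (hare) at survey cost 4 (ratio 1/4).
Pick 5: L5 adds 1 new (adder) at survey cost 10 (ratio 1/10).
Pick 6: L9 adds 1 new (otter) at survey cost 17 (ratio 1/17).
Greedy total survey cost: 6 + 8 + 8 + 4 + 10 + 17 = 53. (The true optimum is 42, so greedy overshoots here.)

53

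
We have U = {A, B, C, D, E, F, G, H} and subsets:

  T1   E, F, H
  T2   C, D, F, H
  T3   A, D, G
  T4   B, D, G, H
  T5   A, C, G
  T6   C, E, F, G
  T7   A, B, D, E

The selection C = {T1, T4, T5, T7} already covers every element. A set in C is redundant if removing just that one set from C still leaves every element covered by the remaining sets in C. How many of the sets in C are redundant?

Drop T1: F uncovered — not redundant.
Drop T4: the rest still cover every element — redundant.
Drop T5: C uncovered — not redundant.
Drop T7: the rest still cover every element — redundant.
2 redundant: T4, T7.

2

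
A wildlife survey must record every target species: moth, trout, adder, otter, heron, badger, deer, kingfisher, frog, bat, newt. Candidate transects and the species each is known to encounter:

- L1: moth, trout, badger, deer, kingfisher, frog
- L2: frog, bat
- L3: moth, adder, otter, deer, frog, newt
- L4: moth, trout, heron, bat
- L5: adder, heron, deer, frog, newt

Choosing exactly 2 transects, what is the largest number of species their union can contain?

Choosing L1, L3 covers {moth, trout, adder, otter, badger, deer, kingfisher, frog, newt} — 9 species.
No choice of 2 transects does better; here heron, bat are left uncovered.

9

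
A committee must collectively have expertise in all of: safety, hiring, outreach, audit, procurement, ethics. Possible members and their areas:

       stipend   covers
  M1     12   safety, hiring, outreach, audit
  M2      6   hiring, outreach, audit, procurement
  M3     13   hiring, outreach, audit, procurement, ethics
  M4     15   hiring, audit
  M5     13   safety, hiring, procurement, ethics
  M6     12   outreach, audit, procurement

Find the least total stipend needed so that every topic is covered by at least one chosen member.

19

M2, M5 cover every topic at stipend 6 + 13 = 19.
Any cover uses at least 2 members; among all covering selections none totals below 19.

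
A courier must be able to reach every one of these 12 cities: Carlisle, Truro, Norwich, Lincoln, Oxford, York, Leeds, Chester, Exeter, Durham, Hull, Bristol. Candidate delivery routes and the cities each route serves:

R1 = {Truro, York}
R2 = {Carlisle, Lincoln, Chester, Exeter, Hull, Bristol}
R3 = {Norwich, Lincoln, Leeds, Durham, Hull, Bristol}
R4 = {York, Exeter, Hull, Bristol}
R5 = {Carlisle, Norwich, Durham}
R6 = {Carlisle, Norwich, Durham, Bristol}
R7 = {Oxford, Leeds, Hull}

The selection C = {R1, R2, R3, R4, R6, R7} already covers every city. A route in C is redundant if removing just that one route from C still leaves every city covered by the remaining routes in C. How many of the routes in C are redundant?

Drop R1: Truro uncovered — not redundant.
Drop R2: Chester uncovered — not redundant.
Drop R3: the rest still cover every city — redundant.
Drop R4: the rest still cover every city — redundant.
Drop R6: the rest still cover every city — redundant.
Drop R7: Oxford uncovered — not redundant.
3 redundant: R3, R4, R6.

3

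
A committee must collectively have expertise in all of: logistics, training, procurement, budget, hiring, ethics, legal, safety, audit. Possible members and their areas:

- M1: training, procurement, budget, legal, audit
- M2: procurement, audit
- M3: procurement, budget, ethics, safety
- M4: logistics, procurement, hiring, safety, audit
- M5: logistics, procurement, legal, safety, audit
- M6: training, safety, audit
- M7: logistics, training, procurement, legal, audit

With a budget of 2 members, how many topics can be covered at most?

Choosing M1, M4 covers {logistics, training, procurement, budget, hiring, legal, safety, audit} — 8 topics.
No choice of 2 members does better; here ethics is left uncovered.

8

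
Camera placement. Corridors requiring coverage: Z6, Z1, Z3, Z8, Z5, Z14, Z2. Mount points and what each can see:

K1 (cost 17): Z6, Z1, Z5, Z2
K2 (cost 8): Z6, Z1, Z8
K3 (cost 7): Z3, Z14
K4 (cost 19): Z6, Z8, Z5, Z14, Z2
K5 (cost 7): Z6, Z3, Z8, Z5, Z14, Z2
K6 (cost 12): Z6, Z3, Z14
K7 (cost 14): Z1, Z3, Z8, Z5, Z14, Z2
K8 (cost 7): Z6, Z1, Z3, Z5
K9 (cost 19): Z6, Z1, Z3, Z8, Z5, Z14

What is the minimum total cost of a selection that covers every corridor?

K5, K8 cover every corridor at cost 7 + 7 = 14.
Any cover uses at least 2 camera mounts; among all covering selections none totals below 14.

14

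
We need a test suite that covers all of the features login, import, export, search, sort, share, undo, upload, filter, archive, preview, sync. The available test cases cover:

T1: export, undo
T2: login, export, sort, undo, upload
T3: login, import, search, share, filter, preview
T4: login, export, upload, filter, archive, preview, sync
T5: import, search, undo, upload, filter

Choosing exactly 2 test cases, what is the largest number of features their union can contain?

Choosing T2, T3 covers {login, import, export, search, sort, share, undo, upload, filter, preview} — 10 features.
No choice of 2 test cases does better; here archive, sync are left uncovered.

10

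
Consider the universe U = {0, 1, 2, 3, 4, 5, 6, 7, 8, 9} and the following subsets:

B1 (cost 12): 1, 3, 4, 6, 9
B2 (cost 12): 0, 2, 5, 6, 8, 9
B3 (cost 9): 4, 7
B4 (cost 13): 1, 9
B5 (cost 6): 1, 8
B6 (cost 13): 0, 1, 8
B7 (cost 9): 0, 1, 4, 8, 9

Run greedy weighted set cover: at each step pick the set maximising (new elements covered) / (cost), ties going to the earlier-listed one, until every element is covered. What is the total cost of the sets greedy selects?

42

Pick 1: B7 adds 5 new (0, 1, 4, 8, 9) at cost 9 (ratio 5/9).
Pick 2: B2 adds 3 new (2, 5, 6) at cost 12 (ratio 3/12).
Pick 3: B3 adds 1 new (7) at cost 9 (ratio 1/9).
Pick 4: B1 adds 1 new (3) at cost 12 (ratio 1/12).
Greedy total cost: 9 + 12 + 9 + 12 = 42. (The true optimum is 33, so greedy overshoots here.)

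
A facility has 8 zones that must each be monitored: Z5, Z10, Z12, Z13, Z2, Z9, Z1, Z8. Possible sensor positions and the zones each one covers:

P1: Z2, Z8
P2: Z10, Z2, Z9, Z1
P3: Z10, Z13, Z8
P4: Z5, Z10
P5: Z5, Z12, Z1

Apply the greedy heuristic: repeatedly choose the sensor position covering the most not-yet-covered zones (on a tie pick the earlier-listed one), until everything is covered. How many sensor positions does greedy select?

3

Pick 1: P2 covers 4 new zones (Z10, Z2, Z9, Z1).
Pick 2: P3 covers 2 new zones (Z13, Z8).
Pick 3: P5 covers 2 new zones (Z5, Z12).
Greedy uses 3 sensor positions.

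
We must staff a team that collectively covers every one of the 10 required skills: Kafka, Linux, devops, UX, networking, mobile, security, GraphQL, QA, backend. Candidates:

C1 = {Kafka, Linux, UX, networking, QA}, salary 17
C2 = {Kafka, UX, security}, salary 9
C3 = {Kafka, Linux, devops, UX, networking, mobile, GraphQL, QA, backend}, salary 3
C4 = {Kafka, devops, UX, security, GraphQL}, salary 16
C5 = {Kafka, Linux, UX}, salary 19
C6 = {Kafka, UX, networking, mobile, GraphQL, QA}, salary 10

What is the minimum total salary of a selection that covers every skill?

C2, C3 cover every skill at salary 9 + 3 = 12.
Any cover uses at least 2 candidates; among all covering selections none totals below 12.

12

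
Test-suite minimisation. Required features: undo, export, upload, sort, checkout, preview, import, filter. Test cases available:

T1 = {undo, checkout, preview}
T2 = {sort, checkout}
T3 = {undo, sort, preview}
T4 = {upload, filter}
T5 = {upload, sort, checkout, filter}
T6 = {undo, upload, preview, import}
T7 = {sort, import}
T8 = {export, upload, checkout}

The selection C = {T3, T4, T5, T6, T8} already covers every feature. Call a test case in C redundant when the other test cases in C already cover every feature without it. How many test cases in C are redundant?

3

Drop T3: the rest still cover every feature — redundant.
Drop T4: the rest still cover every feature — redundant.
Drop T5: the rest still cover every feature — redundant.
Drop T6: import uncovered — not redundant.
Drop T8: export uncovered — not redundant.
3 redundant: T3, T4, T5.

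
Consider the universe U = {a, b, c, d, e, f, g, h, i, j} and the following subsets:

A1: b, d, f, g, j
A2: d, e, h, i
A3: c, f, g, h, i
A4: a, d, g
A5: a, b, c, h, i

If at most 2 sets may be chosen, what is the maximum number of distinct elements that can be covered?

Choosing A1, A5 covers {a, b, c, d, f, g, h, i, j} — 9 elements.
No choice of 2 sets does better; here e is left uncovered.

9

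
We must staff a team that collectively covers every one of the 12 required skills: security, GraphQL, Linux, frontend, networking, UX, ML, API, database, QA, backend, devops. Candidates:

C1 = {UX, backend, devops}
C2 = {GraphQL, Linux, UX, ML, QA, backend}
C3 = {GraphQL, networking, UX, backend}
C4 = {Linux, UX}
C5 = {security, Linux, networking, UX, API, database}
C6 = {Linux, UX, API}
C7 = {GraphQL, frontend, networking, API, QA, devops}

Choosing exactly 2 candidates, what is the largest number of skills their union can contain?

10

Choosing C2, C5 covers {security, GraphQL, Linux, networking, UX, ML, API, database, QA, backend} — 10 skills.
No choice of 2 candidates does better; here frontend, devops are left uncovered.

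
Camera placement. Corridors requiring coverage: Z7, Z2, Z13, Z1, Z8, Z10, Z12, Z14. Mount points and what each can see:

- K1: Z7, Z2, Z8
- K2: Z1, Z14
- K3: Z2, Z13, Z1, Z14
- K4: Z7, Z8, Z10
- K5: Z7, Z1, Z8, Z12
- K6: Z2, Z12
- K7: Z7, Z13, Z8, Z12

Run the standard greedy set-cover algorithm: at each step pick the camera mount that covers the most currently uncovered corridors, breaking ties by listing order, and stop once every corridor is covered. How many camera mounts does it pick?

3

Pick 1: K3 covers 4 new corridors (Z2, Z13, Z1, Z14).
Pick 2: K4 covers 3 new corridors (Z7, Z8, Z10).
Pick 3: K5 covers 1 new corridors (Z12).
Greedy uses 3 camera mounts.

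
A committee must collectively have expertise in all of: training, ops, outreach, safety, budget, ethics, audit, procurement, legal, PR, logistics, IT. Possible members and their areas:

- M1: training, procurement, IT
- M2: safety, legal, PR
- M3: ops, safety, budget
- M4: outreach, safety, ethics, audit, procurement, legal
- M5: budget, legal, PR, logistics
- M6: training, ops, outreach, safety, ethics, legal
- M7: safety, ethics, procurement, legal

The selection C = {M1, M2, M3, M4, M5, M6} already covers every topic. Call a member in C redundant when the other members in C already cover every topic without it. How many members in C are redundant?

3

Drop M1: IT uncovered — not redundant.
Drop M2: the rest still cover every topic — redundant.
Drop M3: the rest still cover every topic — redundant.
Drop M4: audit uncovered — not redundant.
Drop M5: logistics uncovered — not redundant.
Drop M6: the rest still cover every topic — redundant.
3 redundant: M2, M3, M6.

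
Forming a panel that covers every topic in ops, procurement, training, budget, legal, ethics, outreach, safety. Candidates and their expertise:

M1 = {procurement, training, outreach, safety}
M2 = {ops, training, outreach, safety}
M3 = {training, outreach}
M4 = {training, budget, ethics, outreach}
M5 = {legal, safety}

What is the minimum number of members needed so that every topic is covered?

M1, M2, M4, M5 together cover {ops, procurement, training, budget, legal, ethics, outreach, safety} — every topic.
No 3 of the 5 members cover everything (all 10 triples fall short), so 4 is minimum.

4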